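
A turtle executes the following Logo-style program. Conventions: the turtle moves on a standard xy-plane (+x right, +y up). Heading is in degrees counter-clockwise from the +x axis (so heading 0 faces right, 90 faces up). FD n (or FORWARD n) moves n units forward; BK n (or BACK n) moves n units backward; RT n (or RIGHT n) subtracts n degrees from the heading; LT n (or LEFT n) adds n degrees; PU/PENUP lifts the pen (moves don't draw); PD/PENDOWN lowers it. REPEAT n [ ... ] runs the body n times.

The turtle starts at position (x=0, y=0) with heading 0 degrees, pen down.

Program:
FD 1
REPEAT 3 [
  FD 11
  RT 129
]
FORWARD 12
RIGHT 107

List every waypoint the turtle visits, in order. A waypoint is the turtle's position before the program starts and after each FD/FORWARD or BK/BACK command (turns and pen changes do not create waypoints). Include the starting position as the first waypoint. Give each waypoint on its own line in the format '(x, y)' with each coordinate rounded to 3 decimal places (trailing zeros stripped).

Executing turtle program step by step:
Start: pos=(0,0), heading=0, pen down
FD 1: (0,0) -> (1,0) [heading=0, draw]
REPEAT 3 [
  -- iteration 1/3 --
  FD 11: (1,0) -> (12,0) [heading=0, draw]
  RT 129: heading 0 -> 231
  -- iteration 2/3 --
  FD 11: (12,0) -> (5.077,-8.549) [heading=231, draw]
  RT 129: heading 231 -> 102
  -- iteration 3/3 --
  FD 11: (5.077,-8.549) -> (2.79,2.211) [heading=102, draw]
  RT 129: heading 102 -> 333
]
FD 12: (2.79,2.211) -> (13.483,-3.237) [heading=333, draw]
RT 107: heading 333 -> 226
Final: pos=(13.483,-3.237), heading=226, 5 segment(s) drawn
Waypoints (6 total):
(0, 0)
(1, 0)
(12, 0)
(5.077, -8.549)
(2.79, 2.211)
(13.483, -3.237)

Answer: (0, 0)
(1, 0)
(12, 0)
(5.077, -8.549)
(2.79, 2.211)
(13.483, -3.237)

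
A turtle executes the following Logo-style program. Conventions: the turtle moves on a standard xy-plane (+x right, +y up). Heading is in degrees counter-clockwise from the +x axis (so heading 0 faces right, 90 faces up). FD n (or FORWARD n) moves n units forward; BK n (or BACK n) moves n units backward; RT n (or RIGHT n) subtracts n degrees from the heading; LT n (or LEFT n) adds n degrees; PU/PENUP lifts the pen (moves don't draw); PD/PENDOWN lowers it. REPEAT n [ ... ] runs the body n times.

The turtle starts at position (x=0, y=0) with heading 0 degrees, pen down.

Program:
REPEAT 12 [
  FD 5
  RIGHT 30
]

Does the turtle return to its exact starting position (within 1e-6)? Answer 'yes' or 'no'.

Answer: yes

Derivation:
Executing turtle program step by step:
Start: pos=(0,0), heading=0, pen down
REPEAT 12 [
  -- iteration 1/12 --
  FD 5: (0,0) -> (5,0) [heading=0, draw]
  RT 30: heading 0 -> 330
  -- iteration 2/12 --
  FD 5: (5,0) -> (9.33,-2.5) [heading=330, draw]
  RT 30: heading 330 -> 300
  -- iteration 3/12 --
  FD 5: (9.33,-2.5) -> (11.83,-6.83) [heading=300, draw]
  RT 30: heading 300 -> 270
  -- iteration 4/12 --
  FD 5: (11.83,-6.83) -> (11.83,-11.83) [heading=270, draw]
  RT 30: heading 270 -> 240
  -- iteration 5/12 --
  FD 5: (11.83,-11.83) -> (9.33,-16.16) [heading=240, draw]
  RT 30: heading 240 -> 210
  -- iteration 6/12 --
  FD 5: (9.33,-16.16) -> (5,-18.66) [heading=210, draw]
  RT 30: heading 210 -> 180
  -- iteration 7/12 --
  FD 5: (5,-18.66) -> (0,-18.66) [heading=180, draw]
  RT 30: heading 180 -> 150
  -- iteration 8/12 --
  FD 5: (0,-18.66) -> (-4.33,-16.16) [heading=150, draw]
  RT 30: heading 150 -> 120
  -- iteration 9/12 --
  FD 5: (-4.33,-16.16) -> (-6.83,-11.83) [heading=120, draw]
  RT 30: heading 120 -> 90
  -- iteration 10/12 --
  FD 5: (-6.83,-11.83) -> (-6.83,-6.83) [heading=90, draw]
  RT 30: heading 90 -> 60
  -- iteration 11/12 --
  FD 5: (-6.83,-6.83) -> (-4.33,-2.5) [heading=60, draw]
  RT 30: heading 60 -> 30
  -- iteration 12/12 --
  FD 5: (-4.33,-2.5) -> (0,0) [heading=30, draw]
  RT 30: heading 30 -> 0
]
Final: pos=(0,0), heading=0, 12 segment(s) drawn

Start position: (0, 0)
Final position: (0, 0)
Distance = 0; < 1e-6 -> CLOSED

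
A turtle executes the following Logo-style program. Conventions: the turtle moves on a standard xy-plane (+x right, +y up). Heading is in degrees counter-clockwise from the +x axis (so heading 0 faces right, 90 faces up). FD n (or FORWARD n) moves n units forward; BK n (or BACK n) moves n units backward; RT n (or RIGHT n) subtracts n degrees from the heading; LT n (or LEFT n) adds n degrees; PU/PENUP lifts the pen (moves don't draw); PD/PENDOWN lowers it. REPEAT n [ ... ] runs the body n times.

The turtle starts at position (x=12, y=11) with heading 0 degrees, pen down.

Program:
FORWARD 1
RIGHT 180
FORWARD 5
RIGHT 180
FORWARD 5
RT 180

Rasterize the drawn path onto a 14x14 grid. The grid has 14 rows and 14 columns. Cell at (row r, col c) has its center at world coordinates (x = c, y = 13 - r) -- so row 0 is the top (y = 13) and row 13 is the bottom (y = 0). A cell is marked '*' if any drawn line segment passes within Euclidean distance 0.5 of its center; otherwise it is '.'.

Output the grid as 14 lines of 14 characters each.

Segment 0: (12,11) -> (13,11)
Segment 1: (13,11) -> (8,11)
Segment 2: (8,11) -> (13,11)

Answer: ..............
..............
........******
..............
..............
..............
..............
..............
..............
..............
..............
..............
..............
..............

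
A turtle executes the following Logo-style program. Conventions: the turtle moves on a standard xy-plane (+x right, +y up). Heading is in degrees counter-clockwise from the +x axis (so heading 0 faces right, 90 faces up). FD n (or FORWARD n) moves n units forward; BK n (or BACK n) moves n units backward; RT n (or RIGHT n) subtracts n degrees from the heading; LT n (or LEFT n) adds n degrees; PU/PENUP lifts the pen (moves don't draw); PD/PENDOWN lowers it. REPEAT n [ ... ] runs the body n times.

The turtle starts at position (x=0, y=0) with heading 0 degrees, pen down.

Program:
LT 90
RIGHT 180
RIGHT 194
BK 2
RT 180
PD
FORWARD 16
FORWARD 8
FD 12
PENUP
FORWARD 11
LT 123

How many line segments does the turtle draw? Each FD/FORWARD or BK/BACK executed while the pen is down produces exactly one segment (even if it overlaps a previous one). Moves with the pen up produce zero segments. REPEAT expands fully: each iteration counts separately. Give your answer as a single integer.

Executing turtle program step by step:
Start: pos=(0,0), heading=0, pen down
LT 90: heading 0 -> 90
RT 180: heading 90 -> 270
RT 194: heading 270 -> 76
BK 2: (0,0) -> (-0.484,-1.941) [heading=76, draw]
RT 180: heading 76 -> 256
PD: pen down
FD 16: (-0.484,-1.941) -> (-4.355,-17.465) [heading=256, draw]
FD 8: (-4.355,-17.465) -> (-6.29,-25.228) [heading=256, draw]
FD 12: (-6.29,-25.228) -> (-9.193,-36.871) [heading=256, draw]
PU: pen up
FD 11: (-9.193,-36.871) -> (-11.854,-47.544) [heading=256, move]
LT 123: heading 256 -> 19
Final: pos=(-11.854,-47.544), heading=19, 4 segment(s) drawn
Segments drawn: 4

Answer: 4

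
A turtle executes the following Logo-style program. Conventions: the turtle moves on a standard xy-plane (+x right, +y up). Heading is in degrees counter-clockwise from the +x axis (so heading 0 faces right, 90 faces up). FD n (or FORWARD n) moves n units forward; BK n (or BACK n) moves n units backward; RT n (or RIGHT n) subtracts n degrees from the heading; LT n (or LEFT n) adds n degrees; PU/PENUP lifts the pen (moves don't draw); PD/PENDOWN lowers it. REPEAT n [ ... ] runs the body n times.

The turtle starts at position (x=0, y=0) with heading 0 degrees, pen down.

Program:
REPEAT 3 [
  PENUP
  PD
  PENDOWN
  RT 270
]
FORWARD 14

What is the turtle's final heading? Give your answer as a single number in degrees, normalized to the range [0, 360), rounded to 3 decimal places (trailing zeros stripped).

Executing turtle program step by step:
Start: pos=(0,0), heading=0, pen down
REPEAT 3 [
  -- iteration 1/3 --
  PU: pen up
  PD: pen down
  PD: pen down
  RT 270: heading 0 -> 90
  -- iteration 2/3 --
  PU: pen up
  PD: pen down
  PD: pen down
  RT 270: heading 90 -> 180
  -- iteration 3/3 --
  PU: pen up
  PD: pen down
  PD: pen down
  RT 270: heading 180 -> 270
]
FD 14: (0,0) -> (0,-14) [heading=270, draw]
Final: pos=(0,-14), heading=270, 1 segment(s) drawn

Answer: 270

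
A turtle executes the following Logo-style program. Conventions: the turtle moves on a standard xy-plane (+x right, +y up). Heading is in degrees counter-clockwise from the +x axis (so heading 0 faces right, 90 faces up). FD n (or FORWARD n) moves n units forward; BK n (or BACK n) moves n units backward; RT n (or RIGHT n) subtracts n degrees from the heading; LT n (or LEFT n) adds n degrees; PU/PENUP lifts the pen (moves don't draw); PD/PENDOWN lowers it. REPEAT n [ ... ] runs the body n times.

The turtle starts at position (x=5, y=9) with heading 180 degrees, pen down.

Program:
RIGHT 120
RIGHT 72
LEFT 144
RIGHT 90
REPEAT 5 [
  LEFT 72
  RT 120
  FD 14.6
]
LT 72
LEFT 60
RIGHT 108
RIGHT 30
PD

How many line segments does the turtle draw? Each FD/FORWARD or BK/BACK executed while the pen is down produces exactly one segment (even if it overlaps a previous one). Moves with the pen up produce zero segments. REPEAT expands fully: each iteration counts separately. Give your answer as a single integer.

Answer: 5

Derivation:
Executing turtle program step by step:
Start: pos=(5,9), heading=180, pen down
RT 120: heading 180 -> 60
RT 72: heading 60 -> 348
LT 144: heading 348 -> 132
RT 90: heading 132 -> 42
REPEAT 5 [
  -- iteration 1/5 --
  LT 72: heading 42 -> 114
  RT 120: heading 114 -> 354
  FD 14.6: (5,9) -> (19.52,7.474) [heading=354, draw]
  -- iteration 2/5 --
  LT 72: heading 354 -> 66
  RT 120: heading 66 -> 306
  FD 14.6: (19.52,7.474) -> (28.102,-4.338) [heading=306, draw]
  -- iteration 3/5 --
  LT 72: heading 306 -> 18
  RT 120: heading 18 -> 258
  FD 14.6: (28.102,-4.338) -> (25.066,-18.619) [heading=258, draw]
  -- iteration 4/5 --
  LT 72: heading 258 -> 330
  RT 120: heading 330 -> 210
  FD 14.6: (25.066,-18.619) -> (12.422,-25.919) [heading=210, draw]
  -- iteration 5/5 --
  LT 72: heading 210 -> 282
  RT 120: heading 282 -> 162
  FD 14.6: (12.422,-25.919) -> (-1.463,-21.407) [heading=162, draw]
]
LT 72: heading 162 -> 234
LT 60: heading 234 -> 294
RT 108: heading 294 -> 186
RT 30: heading 186 -> 156
PD: pen down
Final: pos=(-1.463,-21.407), heading=156, 5 segment(s) drawn
Segments drawn: 5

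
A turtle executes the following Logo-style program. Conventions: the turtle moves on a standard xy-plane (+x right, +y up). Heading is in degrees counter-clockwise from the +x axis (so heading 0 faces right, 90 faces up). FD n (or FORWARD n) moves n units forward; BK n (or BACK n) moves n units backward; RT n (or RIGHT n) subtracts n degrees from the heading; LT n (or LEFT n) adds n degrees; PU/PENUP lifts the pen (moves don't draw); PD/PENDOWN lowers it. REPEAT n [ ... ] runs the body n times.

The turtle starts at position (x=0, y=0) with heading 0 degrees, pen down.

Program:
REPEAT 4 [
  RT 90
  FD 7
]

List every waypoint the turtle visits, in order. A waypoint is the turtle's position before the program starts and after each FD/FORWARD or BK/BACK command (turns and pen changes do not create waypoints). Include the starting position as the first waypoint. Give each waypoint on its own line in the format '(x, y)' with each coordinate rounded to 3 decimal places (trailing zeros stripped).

Executing turtle program step by step:
Start: pos=(0,0), heading=0, pen down
REPEAT 4 [
  -- iteration 1/4 --
  RT 90: heading 0 -> 270
  FD 7: (0,0) -> (0,-7) [heading=270, draw]
  -- iteration 2/4 --
  RT 90: heading 270 -> 180
  FD 7: (0,-7) -> (-7,-7) [heading=180, draw]
  -- iteration 3/4 --
  RT 90: heading 180 -> 90
  FD 7: (-7,-7) -> (-7,0) [heading=90, draw]
  -- iteration 4/4 --
  RT 90: heading 90 -> 0
  FD 7: (-7,0) -> (0,0) [heading=0, draw]
]
Final: pos=(0,0), heading=0, 4 segment(s) drawn
Waypoints (5 total):
(0, 0)
(0, -7)
(-7, -7)
(-7, 0)
(0, 0)

Answer: (0, 0)
(0, -7)
(-7, -7)
(-7, 0)
(0, 0)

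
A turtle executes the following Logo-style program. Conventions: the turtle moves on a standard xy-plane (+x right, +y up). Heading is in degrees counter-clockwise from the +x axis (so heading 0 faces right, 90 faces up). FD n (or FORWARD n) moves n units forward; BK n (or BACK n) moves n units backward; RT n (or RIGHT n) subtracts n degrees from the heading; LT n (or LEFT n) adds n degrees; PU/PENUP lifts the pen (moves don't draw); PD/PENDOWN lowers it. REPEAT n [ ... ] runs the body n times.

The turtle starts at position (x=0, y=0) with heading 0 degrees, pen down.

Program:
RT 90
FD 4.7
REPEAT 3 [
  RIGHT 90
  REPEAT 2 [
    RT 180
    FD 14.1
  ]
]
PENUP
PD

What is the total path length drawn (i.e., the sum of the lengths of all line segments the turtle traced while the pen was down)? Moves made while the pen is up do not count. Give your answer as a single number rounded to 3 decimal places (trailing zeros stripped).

Answer: 89.3

Derivation:
Executing turtle program step by step:
Start: pos=(0,0), heading=0, pen down
RT 90: heading 0 -> 270
FD 4.7: (0,0) -> (0,-4.7) [heading=270, draw]
REPEAT 3 [
  -- iteration 1/3 --
  RT 90: heading 270 -> 180
  REPEAT 2 [
    -- iteration 1/2 --
    RT 180: heading 180 -> 0
    FD 14.1: (0,-4.7) -> (14.1,-4.7) [heading=0, draw]
    -- iteration 2/2 --
    RT 180: heading 0 -> 180
    FD 14.1: (14.1,-4.7) -> (0,-4.7) [heading=180, draw]
  ]
  -- iteration 2/3 --
  RT 90: heading 180 -> 90
  REPEAT 2 [
    -- iteration 1/2 --
    RT 180: heading 90 -> 270
    FD 14.1: (0,-4.7) -> (0,-18.8) [heading=270, draw]
    -- iteration 2/2 --
    RT 180: heading 270 -> 90
    FD 14.1: (0,-18.8) -> (0,-4.7) [heading=90, draw]
  ]
  -- iteration 3/3 --
  RT 90: heading 90 -> 0
  REPEAT 2 [
    -- iteration 1/2 --
    RT 180: heading 0 -> 180
    FD 14.1: (0,-4.7) -> (-14.1,-4.7) [heading=180, draw]
    -- iteration 2/2 --
    RT 180: heading 180 -> 0
    FD 14.1: (-14.1,-4.7) -> (0,-4.7) [heading=0, draw]
  ]
]
PU: pen up
PD: pen down
Final: pos=(0,-4.7), heading=0, 7 segment(s) drawn

Segment lengths:
  seg 1: (0,0) -> (0,-4.7), length = 4.7
  seg 2: (0,-4.7) -> (14.1,-4.7), length = 14.1
  seg 3: (14.1,-4.7) -> (0,-4.7), length = 14.1
  seg 4: (0,-4.7) -> (0,-18.8), length = 14.1
  seg 5: (0,-18.8) -> (0,-4.7), length = 14.1
  seg 6: (0,-4.7) -> (-14.1,-4.7), length = 14.1
  seg 7: (-14.1,-4.7) -> (0,-4.7), length = 14.1
Total = 89.3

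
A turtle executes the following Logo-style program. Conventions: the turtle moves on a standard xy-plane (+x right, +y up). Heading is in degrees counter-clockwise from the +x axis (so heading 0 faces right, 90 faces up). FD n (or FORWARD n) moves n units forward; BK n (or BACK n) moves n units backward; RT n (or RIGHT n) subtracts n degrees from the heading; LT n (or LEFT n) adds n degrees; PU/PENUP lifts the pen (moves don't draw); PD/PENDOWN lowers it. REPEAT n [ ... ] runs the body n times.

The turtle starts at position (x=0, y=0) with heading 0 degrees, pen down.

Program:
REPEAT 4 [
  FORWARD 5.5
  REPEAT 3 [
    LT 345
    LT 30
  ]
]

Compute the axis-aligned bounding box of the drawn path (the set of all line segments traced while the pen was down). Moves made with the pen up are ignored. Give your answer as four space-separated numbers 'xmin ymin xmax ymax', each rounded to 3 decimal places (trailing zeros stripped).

Answer: 0 0 9.389 13.278

Derivation:
Executing turtle program step by step:
Start: pos=(0,0), heading=0, pen down
REPEAT 4 [
  -- iteration 1/4 --
  FD 5.5: (0,0) -> (5.5,0) [heading=0, draw]
  REPEAT 3 [
    -- iteration 1/3 --
    LT 345: heading 0 -> 345
    LT 30: heading 345 -> 15
    -- iteration 2/3 --
    LT 345: heading 15 -> 0
    LT 30: heading 0 -> 30
    -- iteration 3/3 --
    LT 345: heading 30 -> 15
    LT 30: heading 15 -> 45
  ]
  -- iteration 2/4 --
  FD 5.5: (5.5,0) -> (9.389,3.889) [heading=45, draw]
  REPEAT 3 [
    -- iteration 1/3 --
    LT 345: heading 45 -> 30
    LT 30: heading 30 -> 60
    -- iteration 2/3 --
    LT 345: heading 60 -> 45
    LT 30: heading 45 -> 75
    -- iteration 3/3 --
    LT 345: heading 75 -> 60
    LT 30: heading 60 -> 90
  ]
  -- iteration 3/4 --
  FD 5.5: (9.389,3.889) -> (9.389,9.389) [heading=90, draw]
  REPEAT 3 [
    -- iteration 1/3 --
    LT 345: heading 90 -> 75
    LT 30: heading 75 -> 105
    -- iteration 2/3 --
    LT 345: heading 105 -> 90
    LT 30: heading 90 -> 120
    -- iteration 3/3 --
    LT 345: heading 120 -> 105
    LT 30: heading 105 -> 135
  ]
  -- iteration 4/4 --
  FD 5.5: (9.389,9.389) -> (5.5,13.278) [heading=135, draw]
  REPEAT 3 [
    -- iteration 1/3 --
    LT 345: heading 135 -> 120
    LT 30: heading 120 -> 150
    -- iteration 2/3 --
    LT 345: heading 150 -> 135
    LT 30: heading 135 -> 165
    -- iteration 3/3 --
    LT 345: heading 165 -> 150
    LT 30: heading 150 -> 180
  ]
]
Final: pos=(5.5,13.278), heading=180, 4 segment(s) drawn

Segment endpoints: x in {0, 5.5, 5.5, 9.389, 9.389}, y in {0, 3.889, 9.389, 13.278}
xmin=0, ymin=0, xmax=9.389, ymax=13.278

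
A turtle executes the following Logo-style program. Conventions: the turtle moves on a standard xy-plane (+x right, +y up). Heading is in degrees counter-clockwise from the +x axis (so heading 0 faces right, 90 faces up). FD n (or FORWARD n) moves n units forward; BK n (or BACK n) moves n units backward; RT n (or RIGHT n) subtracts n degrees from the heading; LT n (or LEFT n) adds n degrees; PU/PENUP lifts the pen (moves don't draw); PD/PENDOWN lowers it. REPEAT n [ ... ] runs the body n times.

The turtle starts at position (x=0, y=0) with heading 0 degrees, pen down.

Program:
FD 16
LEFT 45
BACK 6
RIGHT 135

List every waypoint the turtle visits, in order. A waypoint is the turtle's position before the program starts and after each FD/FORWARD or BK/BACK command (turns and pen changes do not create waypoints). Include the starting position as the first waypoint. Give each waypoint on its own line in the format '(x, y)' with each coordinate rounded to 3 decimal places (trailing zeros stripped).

Answer: (0, 0)
(16, 0)
(11.757, -4.243)

Derivation:
Executing turtle program step by step:
Start: pos=(0,0), heading=0, pen down
FD 16: (0,0) -> (16,0) [heading=0, draw]
LT 45: heading 0 -> 45
BK 6: (16,0) -> (11.757,-4.243) [heading=45, draw]
RT 135: heading 45 -> 270
Final: pos=(11.757,-4.243), heading=270, 2 segment(s) drawn
Waypoints (3 total):
(0, 0)
(16, 0)
(11.757, -4.243)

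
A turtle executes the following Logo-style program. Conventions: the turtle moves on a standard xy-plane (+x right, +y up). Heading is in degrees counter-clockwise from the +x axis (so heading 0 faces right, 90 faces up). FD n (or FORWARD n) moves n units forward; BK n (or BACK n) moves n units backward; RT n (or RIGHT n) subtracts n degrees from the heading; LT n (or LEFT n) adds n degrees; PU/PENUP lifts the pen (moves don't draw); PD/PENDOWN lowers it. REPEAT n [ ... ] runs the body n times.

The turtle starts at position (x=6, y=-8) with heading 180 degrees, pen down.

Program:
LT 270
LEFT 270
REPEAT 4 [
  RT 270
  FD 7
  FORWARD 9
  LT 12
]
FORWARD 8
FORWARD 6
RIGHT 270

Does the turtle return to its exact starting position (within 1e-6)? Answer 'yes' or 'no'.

Executing turtle program step by step:
Start: pos=(6,-8), heading=180, pen down
LT 270: heading 180 -> 90
LT 270: heading 90 -> 0
REPEAT 4 [
  -- iteration 1/4 --
  RT 270: heading 0 -> 90
  FD 7: (6,-8) -> (6,-1) [heading=90, draw]
  FD 9: (6,-1) -> (6,8) [heading=90, draw]
  LT 12: heading 90 -> 102
  -- iteration 2/4 --
  RT 270: heading 102 -> 192
  FD 7: (6,8) -> (-0.847,6.545) [heading=192, draw]
  FD 9: (-0.847,6.545) -> (-9.65,4.673) [heading=192, draw]
  LT 12: heading 192 -> 204
  -- iteration 3/4 --
  RT 270: heading 204 -> 294
  FD 7: (-9.65,4.673) -> (-6.803,-1.721) [heading=294, draw]
  FD 9: (-6.803,-1.721) -> (-3.143,-9.943) [heading=294, draw]
  LT 12: heading 294 -> 306
  -- iteration 4/4 --
  RT 270: heading 306 -> 36
  FD 7: (-3.143,-9.943) -> (2.521,-5.829) [heading=36, draw]
  FD 9: (2.521,-5.829) -> (9.802,-0.539) [heading=36, draw]
  LT 12: heading 36 -> 48
]
FD 8: (9.802,-0.539) -> (15.155,5.406) [heading=48, draw]
FD 6: (15.155,5.406) -> (19.17,9.865) [heading=48, draw]
RT 270: heading 48 -> 138
Final: pos=(19.17,9.865), heading=138, 10 segment(s) drawn

Start position: (6, -8)
Final position: (19.17, 9.865)
Distance = 22.195; >= 1e-6 -> NOT closed

Answer: no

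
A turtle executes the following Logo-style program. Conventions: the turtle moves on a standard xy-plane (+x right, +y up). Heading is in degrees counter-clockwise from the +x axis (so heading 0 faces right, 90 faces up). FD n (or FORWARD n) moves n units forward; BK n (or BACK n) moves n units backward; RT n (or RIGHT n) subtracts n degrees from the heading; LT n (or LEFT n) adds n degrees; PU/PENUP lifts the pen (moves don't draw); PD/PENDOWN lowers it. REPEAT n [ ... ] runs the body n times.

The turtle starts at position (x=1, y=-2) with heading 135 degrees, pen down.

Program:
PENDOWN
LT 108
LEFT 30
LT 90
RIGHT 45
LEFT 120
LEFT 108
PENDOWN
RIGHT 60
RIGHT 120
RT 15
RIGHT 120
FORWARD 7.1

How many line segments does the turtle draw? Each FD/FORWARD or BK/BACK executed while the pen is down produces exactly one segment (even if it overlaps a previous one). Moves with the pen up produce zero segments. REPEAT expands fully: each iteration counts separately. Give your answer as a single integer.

Answer: 1

Derivation:
Executing turtle program step by step:
Start: pos=(1,-2), heading=135, pen down
PD: pen down
LT 108: heading 135 -> 243
LT 30: heading 243 -> 273
LT 90: heading 273 -> 3
RT 45: heading 3 -> 318
LT 120: heading 318 -> 78
LT 108: heading 78 -> 186
PD: pen down
RT 60: heading 186 -> 126
RT 120: heading 126 -> 6
RT 15: heading 6 -> 351
RT 120: heading 351 -> 231
FD 7.1: (1,-2) -> (-3.468,-7.518) [heading=231, draw]
Final: pos=(-3.468,-7.518), heading=231, 1 segment(s) drawn
Segments drawn: 1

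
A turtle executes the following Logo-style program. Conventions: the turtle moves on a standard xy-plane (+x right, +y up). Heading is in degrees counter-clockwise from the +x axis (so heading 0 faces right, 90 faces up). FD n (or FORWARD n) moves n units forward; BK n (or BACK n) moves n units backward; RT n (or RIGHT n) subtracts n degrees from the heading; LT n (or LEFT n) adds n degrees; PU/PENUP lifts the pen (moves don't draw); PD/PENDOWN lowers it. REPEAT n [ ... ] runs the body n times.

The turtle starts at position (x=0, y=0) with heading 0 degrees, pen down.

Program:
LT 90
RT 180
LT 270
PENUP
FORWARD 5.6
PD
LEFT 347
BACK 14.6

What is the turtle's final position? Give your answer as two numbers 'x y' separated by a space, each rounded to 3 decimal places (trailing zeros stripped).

Executing turtle program step by step:
Start: pos=(0,0), heading=0, pen down
LT 90: heading 0 -> 90
RT 180: heading 90 -> 270
LT 270: heading 270 -> 180
PU: pen up
FD 5.6: (0,0) -> (-5.6,0) [heading=180, move]
PD: pen down
LT 347: heading 180 -> 167
BK 14.6: (-5.6,0) -> (8.626,-3.284) [heading=167, draw]
Final: pos=(8.626,-3.284), heading=167, 1 segment(s) drawn

Answer: 8.626 -3.284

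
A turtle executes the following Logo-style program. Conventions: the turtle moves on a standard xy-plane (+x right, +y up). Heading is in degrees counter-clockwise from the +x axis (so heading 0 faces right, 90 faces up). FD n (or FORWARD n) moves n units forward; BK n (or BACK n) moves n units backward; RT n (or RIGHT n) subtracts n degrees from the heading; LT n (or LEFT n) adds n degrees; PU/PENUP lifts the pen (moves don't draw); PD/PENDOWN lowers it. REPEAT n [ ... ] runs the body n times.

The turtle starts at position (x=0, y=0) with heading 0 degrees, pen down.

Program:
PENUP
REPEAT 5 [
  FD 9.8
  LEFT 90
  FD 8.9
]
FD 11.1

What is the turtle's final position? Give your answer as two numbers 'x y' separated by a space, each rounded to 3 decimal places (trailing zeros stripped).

Answer: 9.8 20

Derivation:
Executing turtle program step by step:
Start: pos=(0,0), heading=0, pen down
PU: pen up
REPEAT 5 [
  -- iteration 1/5 --
  FD 9.8: (0,0) -> (9.8,0) [heading=0, move]
  LT 90: heading 0 -> 90
  FD 8.9: (9.8,0) -> (9.8,8.9) [heading=90, move]
  -- iteration 2/5 --
  FD 9.8: (9.8,8.9) -> (9.8,18.7) [heading=90, move]
  LT 90: heading 90 -> 180
  FD 8.9: (9.8,18.7) -> (0.9,18.7) [heading=180, move]
  -- iteration 3/5 --
  FD 9.8: (0.9,18.7) -> (-8.9,18.7) [heading=180, move]
  LT 90: heading 180 -> 270
  FD 8.9: (-8.9,18.7) -> (-8.9,9.8) [heading=270, move]
  -- iteration 4/5 --
  FD 9.8: (-8.9,9.8) -> (-8.9,0) [heading=270, move]
  LT 90: heading 270 -> 0
  FD 8.9: (-8.9,0) -> (0,0) [heading=0, move]
  -- iteration 5/5 --
  FD 9.8: (0,0) -> (9.8,0) [heading=0, move]
  LT 90: heading 0 -> 90
  FD 8.9: (9.8,0) -> (9.8,8.9) [heading=90, move]
]
FD 11.1: (9.8,8.9) -> (9.8,20) [heading=90, move]
Final: pos=(9.8,20), heading=90, 0 segment(s) drawn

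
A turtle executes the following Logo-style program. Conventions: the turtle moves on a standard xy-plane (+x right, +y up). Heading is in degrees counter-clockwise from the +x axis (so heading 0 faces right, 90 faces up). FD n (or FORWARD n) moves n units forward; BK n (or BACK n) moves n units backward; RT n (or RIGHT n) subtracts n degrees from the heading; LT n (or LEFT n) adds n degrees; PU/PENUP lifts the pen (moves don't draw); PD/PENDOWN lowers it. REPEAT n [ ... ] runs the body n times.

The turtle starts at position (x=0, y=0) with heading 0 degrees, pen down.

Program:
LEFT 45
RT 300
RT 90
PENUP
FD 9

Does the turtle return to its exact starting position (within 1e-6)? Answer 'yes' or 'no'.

Executing turtle program step by step:
Start: pos=(0,0), heading=0, pen down
LT 45: heading 0 -> 45
RT 300: heading 45 -> 105
RT 90: heading 105 -> 15
PU: pen up
FD 9: (0,0) -> (8.693,2.329) [heading=15, move]
Final: pos=(8.693,2.329), heading=15, 0 segment(s) drawn

Start position: (0, 0)
Final position: (8.693, 2.329)
Distance = 9; >= 1e-6 -> NOT closed

Answer: no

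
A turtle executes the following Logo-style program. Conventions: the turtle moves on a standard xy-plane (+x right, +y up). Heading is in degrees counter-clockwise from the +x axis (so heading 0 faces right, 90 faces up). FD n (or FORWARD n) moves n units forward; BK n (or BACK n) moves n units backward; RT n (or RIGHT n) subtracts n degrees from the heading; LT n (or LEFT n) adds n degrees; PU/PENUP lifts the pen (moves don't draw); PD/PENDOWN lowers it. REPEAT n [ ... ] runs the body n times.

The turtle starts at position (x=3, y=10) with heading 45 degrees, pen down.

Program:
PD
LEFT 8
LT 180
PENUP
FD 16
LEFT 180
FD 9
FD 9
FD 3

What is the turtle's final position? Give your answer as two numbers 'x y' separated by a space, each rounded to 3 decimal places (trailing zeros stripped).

Answer: 6.009 13.993

Derivation:
Executing turtle program step by step:
Start: pos=(3,10), heading=45, pen down
PD: pen down
LT 8: heading 45 -> 53
LT 180: heading 53 -> 233
PU: pen up
FD 16: (3,10) -> (-6.629,-2.778) [heading=233, move]
LT 180: heading 233 -> 53
FD 9: (-6.629,-2.778) -> (-1.213,4.41) [heading=53, move]
FD 9: (-1.213,4.41) -> (4.204,11.597) [heading=53, move]
FD 3: (4.204,11.597) -> (6.009,13.993) [heading=53, move]
Final: pos=(6.009,13.993), heading=53, 0 segment(s) drawn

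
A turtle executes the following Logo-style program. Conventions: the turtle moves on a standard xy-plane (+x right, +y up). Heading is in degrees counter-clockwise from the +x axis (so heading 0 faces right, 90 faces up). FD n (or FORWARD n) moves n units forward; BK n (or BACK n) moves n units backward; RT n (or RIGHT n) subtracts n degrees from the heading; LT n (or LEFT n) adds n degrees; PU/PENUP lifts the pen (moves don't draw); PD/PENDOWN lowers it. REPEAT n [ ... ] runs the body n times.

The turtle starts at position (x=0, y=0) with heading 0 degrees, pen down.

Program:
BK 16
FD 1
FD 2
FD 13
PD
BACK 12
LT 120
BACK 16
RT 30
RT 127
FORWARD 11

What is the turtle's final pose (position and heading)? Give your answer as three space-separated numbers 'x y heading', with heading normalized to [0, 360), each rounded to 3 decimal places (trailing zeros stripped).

Answer: 4.785 -20.476 323

Derivation:
Executing turtle program step by step:
Start: pos=(0,0), heading=0, pen down
BK 16: (0,0) -> (-16,0) [heading=0, draw]
FD 1: (-16,0) -> (-15,0) [heading=0, draw]
FD 2: (-15,0) -> (-13,0) [heading=0, draw]
FD 13: (-13,0) -> (0,0) [heading=0, draw]
PD: pen down
BK 12: (0,0) -> (-12,0) [heading=0, draw]
LT 120: heading 0 -> 120
BK 16: (-12,0) -> (-4,-13.856) [heading=120, draw]
RT 30: heading 120 -> 90
RT 127: heading 90 -> 323
FD 11: (-4,-13.856) -> (4.785,-20.476) [heading=323, draw]
Final: pos=(4.785,-20.476), heading=323, 7 segment(s) drawn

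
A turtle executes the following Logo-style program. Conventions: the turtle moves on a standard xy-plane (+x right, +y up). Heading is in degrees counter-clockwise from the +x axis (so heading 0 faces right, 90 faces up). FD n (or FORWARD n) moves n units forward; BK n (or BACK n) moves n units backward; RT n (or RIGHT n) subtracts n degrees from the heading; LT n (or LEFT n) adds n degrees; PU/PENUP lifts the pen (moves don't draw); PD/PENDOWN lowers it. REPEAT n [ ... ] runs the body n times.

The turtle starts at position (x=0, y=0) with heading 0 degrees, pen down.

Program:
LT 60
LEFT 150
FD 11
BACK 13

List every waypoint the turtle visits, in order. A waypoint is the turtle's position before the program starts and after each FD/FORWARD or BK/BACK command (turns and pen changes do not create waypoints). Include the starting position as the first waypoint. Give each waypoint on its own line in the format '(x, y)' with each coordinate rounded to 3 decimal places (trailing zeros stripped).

Executing turtle program step by step:
Start: pos=(0,0), heading=0, pen down
LT 60: heading 0 -> 60
LT 150: heading 60 -> 210
FD 11: (0,0) -> (-9.526,-5.5) [heading=210, draw]
BK 13: (-9.526,-5.5) -> (1.732,1) [heading=210, draw]
Final: pos=(1.732,1), heading=210, 2 segment(s) drawn
Waypoints (3 total):
(0, 0)
(-9.526, -5.5)
(1.732, 1)

Answer: (0, 0)
(-9.526, -5.5)
(1.732, 1)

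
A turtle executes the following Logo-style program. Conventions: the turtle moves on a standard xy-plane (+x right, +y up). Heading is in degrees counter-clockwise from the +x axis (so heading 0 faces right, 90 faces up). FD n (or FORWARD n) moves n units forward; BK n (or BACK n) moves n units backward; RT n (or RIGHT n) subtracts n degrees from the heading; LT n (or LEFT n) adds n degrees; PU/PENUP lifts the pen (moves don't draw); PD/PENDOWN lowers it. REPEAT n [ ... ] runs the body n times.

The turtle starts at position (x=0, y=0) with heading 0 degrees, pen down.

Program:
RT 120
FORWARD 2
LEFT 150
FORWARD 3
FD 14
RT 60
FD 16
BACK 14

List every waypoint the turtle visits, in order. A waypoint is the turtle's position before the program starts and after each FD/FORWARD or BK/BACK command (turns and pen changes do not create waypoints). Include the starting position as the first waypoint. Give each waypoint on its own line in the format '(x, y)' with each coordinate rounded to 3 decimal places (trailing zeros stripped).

Answer: (0, 0)
(-1, -1.732)
(1.598, -0.232)
(13.722, 6.768)
(27.579, -1.232)
(15.454, 5.768)

Derivation:
Executing turtle program step by step:
Start: pos=(0,0), heading=0, pen down
RT 120: heading 0 -> 240
FD 2: (0,0) -> (-1,-1.732) [heading=240, draw]
LT 150: heading 240 -> 30
FD 3: (-1,-1.732) -> (1.598,-0.232) [heading=30, draw]
FD 14: (1.598,-0.232) -> (13.722,6.768) [heading=30, draw]
RT 60: heading 30 -> 330
FD 16: (13.722,6.768) -> (27.579,-1.232) [heading=330, draw]
BK 14: (27.579,-1.232) -> (15.454,5.768) [heading=330, draw]
Final: pos=(15.454,5.768), heading=330, 5 segment(s) drawn
Waypoints (6 total):
(0, 0)
(-1, -1.732)
(1.598, -0.232)
(13.722, 6.768)
(27.579, -1.232)
(15.454, 5.768)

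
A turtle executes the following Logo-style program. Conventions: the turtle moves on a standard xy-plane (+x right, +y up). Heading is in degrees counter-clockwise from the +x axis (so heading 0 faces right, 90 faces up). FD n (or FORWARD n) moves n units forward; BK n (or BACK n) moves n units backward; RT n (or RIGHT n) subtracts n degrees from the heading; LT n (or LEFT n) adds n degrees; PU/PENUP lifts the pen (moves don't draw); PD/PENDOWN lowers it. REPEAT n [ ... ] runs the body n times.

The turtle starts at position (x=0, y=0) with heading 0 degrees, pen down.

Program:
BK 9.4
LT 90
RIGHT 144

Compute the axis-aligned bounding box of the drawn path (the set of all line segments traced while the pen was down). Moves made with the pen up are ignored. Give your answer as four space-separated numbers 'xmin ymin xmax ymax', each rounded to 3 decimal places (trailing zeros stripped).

Answer: -9.4 0 0 0

Derivation:
Executing turtle program step by step:
Start: pos=(0,0), heading=0, pen down
BK 9.4: (0,0) -> (-9.4,0) [heading=0, draw]
LT 90: heading 0 -> 90
RT 144: heading 90 -> 306
Final: pos=(-9.4,0), heading=306, 1 segment(s) drawn

Segment endpoints: x in {-9.4, 0}, y in {0}
xmin=-9.4, ymin=0, xmax=0, ymax=0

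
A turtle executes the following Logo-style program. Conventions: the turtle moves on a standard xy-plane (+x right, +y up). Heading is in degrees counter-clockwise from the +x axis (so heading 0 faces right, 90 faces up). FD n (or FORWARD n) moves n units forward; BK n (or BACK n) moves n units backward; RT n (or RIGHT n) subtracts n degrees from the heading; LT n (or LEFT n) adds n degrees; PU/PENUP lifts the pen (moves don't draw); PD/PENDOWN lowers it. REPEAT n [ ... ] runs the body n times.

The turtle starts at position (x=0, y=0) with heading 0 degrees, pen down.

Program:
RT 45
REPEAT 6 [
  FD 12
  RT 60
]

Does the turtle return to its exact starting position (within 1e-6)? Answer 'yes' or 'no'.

Executing turtle program step by step:
Start: pos=(0,0), heading=0, pen down
RT 45: heading 0 -> 315
REPEAT 6 [
  -- iteration 1/6 --
  FD 12: (0,0) -> (8.485,-8.485) [heading=315, draw]
  RT 60: heading 315 -> 255
  -- iteration 2/6 --
  FD 12: (8.485,-8.485) -> (5.379,-20.076) [heading=255, draw]
  RT 60: heading 255 -> 195
  -- iteration 3/6 --
  FD 12: (5.379,-20.076) -> (-6.212,-23.182) [heading=195, draw]
  RT 60: heading 195 -> 135
  -- iteration 4/6 --
  FD 12: (-6.212,-23.182) -> (-14.697,-14.697) [heading=135, draw]
  RT 60: heading 135 -> 75
  -- iteration 5/6 --
  FD 12: (-14.697,-14.697) -> (-11.591,-3.106) [heading=75, draw]
  RT 60: heading 75 -> 15
  -- iteration 6/6 --
  FD 12: (-11.591,-3.106) -> (0,0) [heading=15, draw]
  RT 60: heading 15 -> 315
]
Final: pos=(0,0), heading=315, 6 segment(s) drawn

Start position: (0, 0)
Final position: (0, 0)
Distance = 0; < 1e-6 -> CLOSED

Answer: yes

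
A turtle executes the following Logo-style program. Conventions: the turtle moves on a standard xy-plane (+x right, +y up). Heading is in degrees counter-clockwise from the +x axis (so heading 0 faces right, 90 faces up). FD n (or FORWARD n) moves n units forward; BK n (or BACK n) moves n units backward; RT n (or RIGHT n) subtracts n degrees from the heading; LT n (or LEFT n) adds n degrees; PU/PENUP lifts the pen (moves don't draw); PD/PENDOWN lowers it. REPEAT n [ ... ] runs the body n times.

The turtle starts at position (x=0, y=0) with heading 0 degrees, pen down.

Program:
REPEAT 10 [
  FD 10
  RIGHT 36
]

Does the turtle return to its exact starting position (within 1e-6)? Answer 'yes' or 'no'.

Executing turtle program step by step:
Start: pos=(0,0), heading=0, pen down
REPEAT 10 [
  -- iteration 1/10 --
  FD 10: (0,0) -> (10,0) [heading=0, draw]
  RT 36: heading 0 -> 324
  -- iteration 2/10 --
  FD 10: (10,0) -> (18.09,-5.878) [heading=324, draw]
  RT 36: heading 324 -> 288
  -- iteration 3/10 --
  FD 10: (18.09,-5.878) -> (21.18,-15.388) [heading=288, draw]
  RT 36: heading 288 -> 252
  -- iteration 4/10 --
  FD 10: (21.18,-15.388) -> (18.09,-24.899) [heading=252, draw]
  RT 36: heading 252 -> 216
  -- iteration 5/10 --
  FD 10: (18.09,-24.899) -> (10,-30.777) [heading=216, draw]
  RT 36: heading 216 -> 180
  -- iteration 6/10 --
  FD 10: (10,-30.777) -> (0,-30.777) [heading=180, draw]
  RT 36: heading 180 -> 144
  -- iteration 7/10 --
  FD 10: (0,-30.777) -> (-8.09,-24.899) [heading=144, draw]
  RT 36: heading 144 -> 108
  -- iteration 8/10 --
  FD 10: (-8.09,-24.899) -> (-11.18,-15.388) [heading=108, draw]
  RT 36: heading 108 -> 72
  -- iteration 9/10 --
  FD 10: (-11.18,-15.388) -> (-8.09,-5.878) [heading=72, draw]
  RT 36: heading 72 -> 36
  -- iteration 10/10 --
  FD 10: (-8.09,-5.878) -> (0,0) [heading=36, draw]
  RT 36: heading 36 -> 0
]
Final: pos=(0,0), heading=0, 10 segment(s) drawn

Start position: (0, 0)
Final position: (0, 0)
Distance = 0; < 1e-6 -> CLOSED

Answer: yes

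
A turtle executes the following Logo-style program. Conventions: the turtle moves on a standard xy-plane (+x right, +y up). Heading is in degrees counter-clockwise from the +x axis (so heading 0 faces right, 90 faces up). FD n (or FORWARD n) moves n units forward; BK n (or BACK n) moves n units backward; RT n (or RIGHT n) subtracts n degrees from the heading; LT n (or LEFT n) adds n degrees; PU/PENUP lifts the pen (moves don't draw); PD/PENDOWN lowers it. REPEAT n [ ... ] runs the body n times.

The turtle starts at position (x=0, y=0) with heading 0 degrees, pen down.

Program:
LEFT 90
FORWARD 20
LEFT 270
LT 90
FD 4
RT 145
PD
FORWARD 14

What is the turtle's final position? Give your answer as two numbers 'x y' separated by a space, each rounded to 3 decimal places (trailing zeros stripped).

Executing turtle program step by step:
Start: pos=(0,0), heading=0, pen down
LT 90: heading 0 -> 90
FD 20: (0,0) -> (0,20) [heading=90, draw]
LT 270: heading 90 -> 0
LT 90: heading 0 -> 90
FD 4: (0,20) -> (0,24) [heading=90, draw]
RT 145: heading 90 -> 305
PD: pen down
FD 14: (0,24) -> (8.03,12.532) [heading=305, draw]
Final: pos=(8.03,12.532), heading=305, 3 segment(s) drawn

Answer: 8.03 12.532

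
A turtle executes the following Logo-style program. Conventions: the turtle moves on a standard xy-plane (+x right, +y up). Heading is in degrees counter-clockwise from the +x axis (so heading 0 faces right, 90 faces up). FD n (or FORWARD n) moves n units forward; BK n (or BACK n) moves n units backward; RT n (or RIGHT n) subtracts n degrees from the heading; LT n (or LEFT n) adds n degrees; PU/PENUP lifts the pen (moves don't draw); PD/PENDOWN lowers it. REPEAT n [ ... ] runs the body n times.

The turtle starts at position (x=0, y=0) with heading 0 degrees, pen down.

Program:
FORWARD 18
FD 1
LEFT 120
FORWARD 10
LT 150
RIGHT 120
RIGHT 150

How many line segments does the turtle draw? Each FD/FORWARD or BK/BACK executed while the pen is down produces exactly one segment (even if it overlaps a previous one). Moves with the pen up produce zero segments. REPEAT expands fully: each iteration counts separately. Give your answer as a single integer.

Answer: 3

Derivation:
Executing turtle program step by step:
Start: pos=(0,0), heading=0, pen down
FD 18: (0,0) -> (18,0) [heading=0, draw]
FD 1: (18,0) -> (19,0) [heading=0, draw]
LT 120: heading 0 -> 120
FD 10: (19,0) -> (14,8.66) [heading=120, draw]
LT 150: heading 120 -> 270
RT 120: heading 270 -> 150
RT 150: heading 150 -> 0
Final: pos=(14,8.66), heading=0, 3 segment(s) drawn
Segments drawn: 3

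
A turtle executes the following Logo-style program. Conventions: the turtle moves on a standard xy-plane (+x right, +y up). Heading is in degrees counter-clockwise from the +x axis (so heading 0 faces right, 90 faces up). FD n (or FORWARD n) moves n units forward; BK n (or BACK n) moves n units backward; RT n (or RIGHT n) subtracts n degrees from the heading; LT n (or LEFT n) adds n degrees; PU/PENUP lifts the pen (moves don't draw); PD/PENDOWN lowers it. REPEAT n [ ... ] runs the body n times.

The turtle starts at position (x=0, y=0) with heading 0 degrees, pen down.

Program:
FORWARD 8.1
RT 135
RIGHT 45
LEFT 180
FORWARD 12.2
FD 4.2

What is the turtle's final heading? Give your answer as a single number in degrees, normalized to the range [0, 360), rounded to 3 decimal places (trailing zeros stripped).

Answer: 0

Derivation:
Executing turtle program step by step:
Start: pos=(0,0), heading=0, pen down
FD 8.1: (0,0) -> (8.1,0) [heading=0, draw]
RT 135: heading 0 -> 225
RT 45: heading 225 -> 180
LT 180: heading 180 -> 0
FD 12.2: (8.1,0) -> (20.3,0) [heading=0, draw]
FD 4.2: (20.3,0) -> (24.5,0) [heading=0, draw]
Final: pos=(24.5,0), heading=0, 3 segment(s) drawn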